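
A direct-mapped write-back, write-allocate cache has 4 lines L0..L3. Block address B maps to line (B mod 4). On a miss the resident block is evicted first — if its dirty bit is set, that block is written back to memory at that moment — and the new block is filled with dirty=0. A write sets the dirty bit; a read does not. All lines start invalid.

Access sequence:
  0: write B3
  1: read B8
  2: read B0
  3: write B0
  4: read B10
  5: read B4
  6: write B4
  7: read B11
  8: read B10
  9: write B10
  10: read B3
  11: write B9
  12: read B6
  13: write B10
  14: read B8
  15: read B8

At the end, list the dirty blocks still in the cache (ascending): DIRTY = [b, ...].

0: W B3 -> L3 miss  d=D]
1: R B8 -> L0 miss  d=-]
2: R B0 -> L0 miss  d=-]
3: W B0 -> L0 hit  d=D]
4: R B10 -> L2 miss  d=-]
5: R B4 -> L0 miss wb->B0  d=-]
6: W B4 -> L0 hit  d=D]
7: R B11 -> L3 miss wb->B3  d=-]
8: R B10 -> L2 hit  d=-]
9: W B10 -> L2 hit  d=D]
10: R B3 -> L3 miss  d=-]
11: W B9 -> L1 miss  d=D]
12: R B6 -> L2 miss wb->B10  d=-]
13: W B10 -> L2 miss  d=D]
14: R B8 -> L0 miss wb->B4  d=-]
15: R B8 -> L0 hit  d=-]

DIRTY = [9, 10]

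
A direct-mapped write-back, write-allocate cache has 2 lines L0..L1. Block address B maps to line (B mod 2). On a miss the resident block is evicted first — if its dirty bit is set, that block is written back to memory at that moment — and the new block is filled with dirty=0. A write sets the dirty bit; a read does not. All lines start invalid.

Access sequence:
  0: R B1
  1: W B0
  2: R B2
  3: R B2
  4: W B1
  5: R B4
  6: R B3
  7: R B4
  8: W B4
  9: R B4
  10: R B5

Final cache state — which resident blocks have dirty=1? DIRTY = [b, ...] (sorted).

DIRTY = [4]

0: R B1 -> L1 miss  d=-]
1: W B0 -> L0 miss  d=D]
2: R B2 -> L0 miss wb->B0  d=-]
3: R B2 -> L0 hit  d=-]
4: W B1 -> L1 hit  d=D]
5: R B4 -> L0 miss  d=-]
6: R B3 -> L1 miss wb->B1  d=-]
7: R B4 -> L0 hit  d=-]
8: W B4 -> L0 hit  d=D]
9: R B4 -> L0 hit  d=D]
10: R B5 -> L1 miss  d=-]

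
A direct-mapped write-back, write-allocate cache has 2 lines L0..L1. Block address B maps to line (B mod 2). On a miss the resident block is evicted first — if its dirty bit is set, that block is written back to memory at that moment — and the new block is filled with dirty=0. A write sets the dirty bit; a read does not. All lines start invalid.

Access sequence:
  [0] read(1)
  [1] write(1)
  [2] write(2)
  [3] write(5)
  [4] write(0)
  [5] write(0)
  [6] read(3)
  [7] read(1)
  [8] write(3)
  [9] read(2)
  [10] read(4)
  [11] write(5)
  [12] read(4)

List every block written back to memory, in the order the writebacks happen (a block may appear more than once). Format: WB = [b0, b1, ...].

WB = [1, 2, 5, 0, 3]

0: R B1 → L1 miss [-]
1: W B1 → L1 hit [D]
2: W B2 → L0 miss [D]
3: W B5 → L1 miss wb→B1 [D]
4: W B0 → L0 miss wb→B2 [D]
5: W B0 → L0 hit [D]
6: R B3 → L1 miss wb→B5 [-]
7: R B1 → L1 miss [-]
8: W B3 → L1 miss [D]
9: R B2 → L0 miss wb→B0 [-]
10: R B4 → L0 miss [-]
11: W B5 → L1 miss wb→B3 [D]
12: R B4 → L0 hit [-]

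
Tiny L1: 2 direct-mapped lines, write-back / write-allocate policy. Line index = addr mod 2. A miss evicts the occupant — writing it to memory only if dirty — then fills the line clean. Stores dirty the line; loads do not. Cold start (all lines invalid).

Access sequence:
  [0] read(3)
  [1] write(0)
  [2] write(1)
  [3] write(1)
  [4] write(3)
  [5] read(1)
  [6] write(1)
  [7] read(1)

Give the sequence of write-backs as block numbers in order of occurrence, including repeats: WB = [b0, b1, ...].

0: R B3 -> L1 miss  d=-]
1: W B0 -> L0 miss  d=D]
2: W B1 -> L1 miss  d=D]
3: W B1 -> L1 hit  d=D]
4: W B3 -> L1 miss wb->B1  d=D]
5: R B1 -> L1 miss wb->B3  d=-]
6: W B1 -> L1 hit  d=D]
7: R B1 -> L1 hit  d=D]

WB = [1, 3]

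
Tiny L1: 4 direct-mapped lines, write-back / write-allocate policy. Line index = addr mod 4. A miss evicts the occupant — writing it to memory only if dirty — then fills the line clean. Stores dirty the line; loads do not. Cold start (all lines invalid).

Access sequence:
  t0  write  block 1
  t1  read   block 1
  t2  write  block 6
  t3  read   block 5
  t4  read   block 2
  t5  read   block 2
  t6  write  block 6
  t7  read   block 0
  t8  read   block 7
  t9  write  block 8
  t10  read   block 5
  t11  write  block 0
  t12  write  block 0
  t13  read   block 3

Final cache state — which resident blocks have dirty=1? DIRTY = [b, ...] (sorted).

0: W B1 -> L1 miss  d=D]
1: R B1 -> L1 hit  d=D]
2: W B6 -> L2 miss  d=D]
3: R B5 -> L1 miss wb->B1  d=-]
4: R B2 -> L2 miss wb->B6  d=-]
5: R B2 -> L2 hit  d=-]
6: W B6 -> L2 miss  d=D]
7: R B0 -> L0 miss  d=-]
8: R B7 -> L3 miss  d=-]
9: W B8 -> L0 miss  d=D]
10: R B5 -> L1 hit  d=-]
11: W B0 -> L0 miss wb->B8  d=D]
12: W B0 -> L0 hit  d=D]
13: R B3 -> L3 miss  d=-]

DIRTY = [0, 6]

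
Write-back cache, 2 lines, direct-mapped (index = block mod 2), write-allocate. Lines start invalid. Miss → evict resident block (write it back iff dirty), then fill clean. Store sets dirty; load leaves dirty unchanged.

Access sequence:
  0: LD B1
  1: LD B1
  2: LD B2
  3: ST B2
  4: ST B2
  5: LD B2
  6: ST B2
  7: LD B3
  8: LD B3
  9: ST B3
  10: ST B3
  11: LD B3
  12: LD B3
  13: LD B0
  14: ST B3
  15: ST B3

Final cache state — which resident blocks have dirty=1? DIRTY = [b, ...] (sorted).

  0 | R B1 → L1 miss [-]
  1 | R B1 → L1 hit [-]
  2 | R B2 → L0 miss [-]
  3 | W B2 → L0 hit [D]
  4 | W B2 → L0 hit [D]
  5 | R B2 → L0 hit [D]
  6 | W B2 → L0 hit [D]
  7 | R B3 → L1 miss [-]
  8 | R B3 → L1 hit [-]
  9 | W B3 → L1 hit [D]
  10 | W B3 → L1 hit [D]
  11 | R B3 → L1 hit [D]
  12 | R B3 → L1 hit [D]
  13 | R B0 → L0 miss wb→B2 [-]
  14 | W B3 → L1 hit [D]
  15 | W B3 → L1 hit [D]

DIRTY = [3]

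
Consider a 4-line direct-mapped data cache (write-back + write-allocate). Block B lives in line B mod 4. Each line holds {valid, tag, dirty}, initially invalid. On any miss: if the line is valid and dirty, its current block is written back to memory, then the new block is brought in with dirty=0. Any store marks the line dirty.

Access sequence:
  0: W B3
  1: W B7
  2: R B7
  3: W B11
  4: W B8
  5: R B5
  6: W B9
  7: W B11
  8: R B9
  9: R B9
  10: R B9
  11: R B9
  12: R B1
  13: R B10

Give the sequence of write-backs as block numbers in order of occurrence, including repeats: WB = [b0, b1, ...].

WB = [3, 7, 9]

  0 | W B3 → L3 miss [D]
  1 | W B7 → L3 miss wb→B3 [D]
  2 | R B7 → L3 hit [D]
  3 | W B11 → L3 miss wb→B7 [D]
  4 | W B8 → L0 miss [D]
  5 | R B5 → L1 miss [-]
  6 | W B9 → L1 miss [D]
  7 | W B11 → L3 hit [D]
  8 | R B9 → L1 hit [D]
  9 | R B9 → L1 hit [D]
  10 | R B9 → L1 hit [D]
  11 | R B9 → L1 hit [D]
  12 | R B1 → L1 miss wb→B9 [-]
  13 | R B10 → L2 miss [-]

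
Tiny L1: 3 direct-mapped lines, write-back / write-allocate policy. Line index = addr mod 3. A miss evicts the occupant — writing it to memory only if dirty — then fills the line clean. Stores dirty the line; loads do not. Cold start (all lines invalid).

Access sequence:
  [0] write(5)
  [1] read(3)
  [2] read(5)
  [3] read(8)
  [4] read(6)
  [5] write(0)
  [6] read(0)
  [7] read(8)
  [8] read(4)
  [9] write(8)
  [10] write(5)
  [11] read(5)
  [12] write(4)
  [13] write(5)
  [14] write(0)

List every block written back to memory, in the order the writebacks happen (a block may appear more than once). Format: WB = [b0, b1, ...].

0: W B5 -> L2 miss  d=D]
1: R B3 -> L0 miss  d=-]
2: R B5 -> L2 hit  d=D]
3: R B8 -> L2 miss wb->B5  d=-]
4: R B6 -> L0 miss  d=-]
5: W B0 -> L0 miss  d=D]
6: R B0 -> L0 hit  d=D]
7: R B8 -> L2 hit  d=-]
8: R B4 -> L1 miss  d=-]
9: W B8 -> L2 hit  d=D]
10: W B5 -> L2 miss wb->B8  d=D]
11: R B5 -> L2 hit  d=D]
12: W B4 -> L1 hit  d=D]
13: W B5 -> L2 hit  d=D]
14: W B0 -> L0 hit  d=D]

WB = [5, 8]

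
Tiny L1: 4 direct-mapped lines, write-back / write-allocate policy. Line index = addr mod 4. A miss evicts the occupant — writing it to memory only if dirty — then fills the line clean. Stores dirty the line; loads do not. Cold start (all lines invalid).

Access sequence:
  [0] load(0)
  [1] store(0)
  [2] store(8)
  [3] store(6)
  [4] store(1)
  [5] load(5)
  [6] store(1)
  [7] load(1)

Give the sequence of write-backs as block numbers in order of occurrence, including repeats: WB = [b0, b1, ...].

WB = [0, 1]

0: R B0 → L0 miss [-]
1: W B0 → L0 hit [D]
2: W B8 → L0 miss wb→B0 [D]
3: W B6 → L2 miss [D]
4: W B1 → L1 miss [D]
5: R B5 → L1 miss wb→B1 [-]
6: W B1 → L1 miss [D]
7: R B1 → L1 hit [D]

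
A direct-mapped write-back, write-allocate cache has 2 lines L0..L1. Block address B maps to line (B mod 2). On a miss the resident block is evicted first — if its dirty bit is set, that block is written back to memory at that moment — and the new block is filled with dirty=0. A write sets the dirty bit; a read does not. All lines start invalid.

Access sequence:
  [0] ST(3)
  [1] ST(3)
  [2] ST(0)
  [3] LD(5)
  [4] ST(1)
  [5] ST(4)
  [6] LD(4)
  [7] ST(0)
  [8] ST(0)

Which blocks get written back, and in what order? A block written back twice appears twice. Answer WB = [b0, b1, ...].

0: W B3 -> L1 miss  d=D]
1: W B3 -> L1 hit  d=D]
2: W B0 -> L0 miss  d=D]
3: R B5 -> L1 miss wb->B3  d=-]
4: W B1 -> L1 miss  d=D]
5: W B4 -> L0 miss wb->B0  d=D]
6: R B4 -> L0 hit  d=D]
7: W B0 -> L0 miss wb->B4  d=D]
8: W B0 -> L0 hit  d=D]

WB = [3, 0, 4]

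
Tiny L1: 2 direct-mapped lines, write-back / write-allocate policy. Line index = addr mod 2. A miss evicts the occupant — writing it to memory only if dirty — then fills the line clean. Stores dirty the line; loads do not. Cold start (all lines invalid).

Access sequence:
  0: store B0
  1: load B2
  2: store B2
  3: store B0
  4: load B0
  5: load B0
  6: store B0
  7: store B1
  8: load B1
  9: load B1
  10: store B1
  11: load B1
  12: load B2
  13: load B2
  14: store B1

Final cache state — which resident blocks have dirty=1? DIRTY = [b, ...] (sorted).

0: W B0 -> L0 miss  d=D]
1: R B2 -> L0 miss wb->B0  d=-]
2: W B2 -> L0 hit  d=D]
3: W B0 -> L0 miss wb->B2  d=D]
4: R B0 -> L0 hit  d=D]
5: R B0 -> L0 hit  d=D]
6: W B0 -> L0 hit  d=D]
7: W B1 -> L1 miss  d=D]
8: R B1 -> L1 hit  d=D]
9: R B1 -> L1 hit  d=D]
10: W B1 -> L1 hit  d=D]
11: R B1 -> L1 hit  d=D]
12: R B2 -> L0 miss wb->B0  d=-]
13: R B2 -> L0 hit  d=-]
14: W B1 -> L1 hit  d=D]

DIRTY = [1]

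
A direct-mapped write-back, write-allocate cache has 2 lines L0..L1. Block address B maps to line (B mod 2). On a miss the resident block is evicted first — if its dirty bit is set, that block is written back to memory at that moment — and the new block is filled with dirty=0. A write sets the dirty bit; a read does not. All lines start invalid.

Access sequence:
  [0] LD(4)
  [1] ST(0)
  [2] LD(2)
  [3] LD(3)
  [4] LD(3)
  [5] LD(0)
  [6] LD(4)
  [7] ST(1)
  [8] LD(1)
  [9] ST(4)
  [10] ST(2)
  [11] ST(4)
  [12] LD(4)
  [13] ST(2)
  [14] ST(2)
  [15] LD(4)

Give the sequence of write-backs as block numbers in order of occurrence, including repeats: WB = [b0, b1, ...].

WB = [0, 4, 2, 4, 2]

0: R B4 → L0 miss [-]
1: W B0 → L0 miss [D]
2: R B2 → L0 miss wb→B0 [-]
3: R B3 → L1 miss [-]
4: R B3 → L1 hit [-]
5: R B0 → L0 miss [-]
6: R B4 → L0 miss [-]
7: W B1 → L1 miss [D]
8: R B1 → L1 hit [D]
9: W B4 → L0 hit [D]
10: W B2 → L0 miss wb→B4 [D]
11: W B4 → L0 miss wb→B2 [D]
12: R B4 → L0 hit [D]
13: W B2 → L0 miss wb→B4 [D]
14: W B2 → L0 hit [D]
15: R B4 → L0 miss wb→B2 [-]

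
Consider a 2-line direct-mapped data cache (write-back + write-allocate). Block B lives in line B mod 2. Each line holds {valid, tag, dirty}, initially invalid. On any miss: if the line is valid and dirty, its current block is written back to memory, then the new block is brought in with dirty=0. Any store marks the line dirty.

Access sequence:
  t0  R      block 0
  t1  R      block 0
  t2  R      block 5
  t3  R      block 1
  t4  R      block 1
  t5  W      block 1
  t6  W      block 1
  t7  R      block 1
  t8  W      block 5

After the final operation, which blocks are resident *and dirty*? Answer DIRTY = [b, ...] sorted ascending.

0: R B0 → L0 miss [-]
1: R B0 → L0 hit [-]
2: R B5 → L1 miss [-]
3: R B1 → L1 miss [-]
4: R B1 → L1 hit [-]
5: W B1 → L1 hit [D]
6: W B1 → L1 hit [D]
7: R B1 → L1 hit [D]
8: W B5 → L1 miss wb→B1 [D]

DIRTY = [5]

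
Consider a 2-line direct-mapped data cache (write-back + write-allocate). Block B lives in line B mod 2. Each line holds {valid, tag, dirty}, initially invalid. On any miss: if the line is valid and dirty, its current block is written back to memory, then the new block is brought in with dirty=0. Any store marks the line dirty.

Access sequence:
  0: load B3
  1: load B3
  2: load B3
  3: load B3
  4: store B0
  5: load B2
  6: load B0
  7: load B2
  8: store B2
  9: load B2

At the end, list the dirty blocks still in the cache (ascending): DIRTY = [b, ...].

DIRTY = [2]

0: R B3 → L1 miss [-]
1: R B3 → L1 hit [-]
2: R B3 → L1 hit [-]
3: R B3 → L1 hit [-]
4: W B0 → L0 miss [D]
5: R B2 → L0 miss wb→B0 [-]
6: R B0 → L0 miss [-]
7: R B2 → L0 miss [-]
8: W B2 → L0 hit [D]
9: R B2 → L0 hit [D]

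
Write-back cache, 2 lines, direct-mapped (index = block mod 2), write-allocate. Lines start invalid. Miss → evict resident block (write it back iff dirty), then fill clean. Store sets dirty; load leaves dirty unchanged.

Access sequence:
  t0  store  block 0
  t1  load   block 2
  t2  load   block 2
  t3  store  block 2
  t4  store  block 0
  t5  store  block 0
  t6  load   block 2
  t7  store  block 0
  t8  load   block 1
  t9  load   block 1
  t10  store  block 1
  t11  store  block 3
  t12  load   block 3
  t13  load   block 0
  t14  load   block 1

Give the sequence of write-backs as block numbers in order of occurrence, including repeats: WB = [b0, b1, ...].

WB = [0, 2, 0, 1, 3]

  0 | W B0 → L0 miss [D]
  1 | R B2 → L0 miss wb→B0 [-]
  2 | R B2 → L0 hit [-]
  3 | W B2 → L0 hit [D]
  4 | W B0 → L0 miss wb→B2 [D]
  5 | W B0 → L0 hit [D]
  6 | R B2 → L0 miss wb→B0 [-]
  7 | W B0 → L0 miss [D]
  8 | R B1 → L1 miss [-]
  9 | R B1 → L1 hit [-]
  10 | W B1 → L1 hit [D]
  11 | W B3 → L1 miss wb→B1 [D]
  12 | R B3 → L1 hit [D]
  13 | R B0 → L0 hit [D]
  14 | R B1 → L1 miss wb→B3 [-]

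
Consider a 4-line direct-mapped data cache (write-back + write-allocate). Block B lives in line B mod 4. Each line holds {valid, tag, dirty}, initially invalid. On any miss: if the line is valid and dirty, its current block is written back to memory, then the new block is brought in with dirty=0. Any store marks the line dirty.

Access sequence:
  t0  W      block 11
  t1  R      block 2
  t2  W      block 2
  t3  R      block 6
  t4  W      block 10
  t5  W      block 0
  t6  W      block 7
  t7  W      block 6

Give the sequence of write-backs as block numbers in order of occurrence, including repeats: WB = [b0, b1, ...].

  0 | W B11 → L3 miss [D]
  1 | R B2 → L2 miss [-]
  2 | W B2 → L2 hit [D]
  3 | R B6 → L2 miss wb→B2 [-]
  4 | W B10 → L2 miss [D]
  5 | W B0 → L0 miss [D]
  6 | W B7 → L3 miss wb→B11 [D]
  7 | W B6 → L2 miss wb→B10 [D]

WB = [2, 11, 10]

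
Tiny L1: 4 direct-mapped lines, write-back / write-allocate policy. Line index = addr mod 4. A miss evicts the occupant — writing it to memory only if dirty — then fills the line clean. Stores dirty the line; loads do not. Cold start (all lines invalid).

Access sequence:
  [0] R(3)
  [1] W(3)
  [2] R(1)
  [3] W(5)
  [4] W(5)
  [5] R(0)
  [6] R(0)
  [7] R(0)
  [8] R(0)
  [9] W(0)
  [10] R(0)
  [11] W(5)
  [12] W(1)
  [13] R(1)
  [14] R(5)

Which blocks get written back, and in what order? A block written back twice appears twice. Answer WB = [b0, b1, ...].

0: R B3 → L3 miss [-]
1: W B3 → L3 hit [D]
2: R B1 → L1 miss [-]
3: W B5 → L1 miss [D]
4: W B5 → L1 hit [D]
5: R B0 → L0 miss [-]
6: R B0 → L0 hit [-]
7: R B0 → L0 hit [-]
8: R B0 → L0 hit [-]
9: W B0 → L0 hit [D]
10: R B0 → L0 hit [D]
11: W B5 → L1 hit [D]
12: W B1 → L1 miss wb→B5 [D]
13: R B1 → L1 hit [D]
14: R B5 → L1 miss wb→B1 [-]

WB = [5, 1]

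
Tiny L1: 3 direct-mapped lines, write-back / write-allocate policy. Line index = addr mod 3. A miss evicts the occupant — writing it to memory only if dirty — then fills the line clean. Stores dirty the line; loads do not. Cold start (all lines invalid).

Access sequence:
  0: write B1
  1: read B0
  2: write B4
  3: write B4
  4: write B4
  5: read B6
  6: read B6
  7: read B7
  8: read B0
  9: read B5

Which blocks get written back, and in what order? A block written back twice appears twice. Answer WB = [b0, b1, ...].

  0 | W B1 → L1 miss [D]
  1 | R B0 → L0 miss [-]
  2 | W B4 → L1 miss wb→B1 [D]
  3 | W B4 → L1 hit [D]
  4 | W B4 → L1 hit [D]
  5 | R B6 → L0 miss [-]
  6 | R B6 → L0 hit [-]
  7 | R B7 → L1 miss wb→B4 [-]
  8 | R B0 → L0 miss [-]
  9 | R B5 → L2 miss [-]

WB = [1, 4]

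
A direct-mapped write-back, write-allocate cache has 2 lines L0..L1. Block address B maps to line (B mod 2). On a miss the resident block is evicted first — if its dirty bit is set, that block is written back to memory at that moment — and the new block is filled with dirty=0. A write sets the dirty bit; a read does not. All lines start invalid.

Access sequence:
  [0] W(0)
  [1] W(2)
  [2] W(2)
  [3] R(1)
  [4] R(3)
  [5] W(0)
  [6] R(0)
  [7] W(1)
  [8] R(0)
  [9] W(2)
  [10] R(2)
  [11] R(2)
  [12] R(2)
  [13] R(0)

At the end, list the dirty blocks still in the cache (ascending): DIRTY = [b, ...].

0: W B0 → L0 miss [D]
1: W B2 → L0 miss wb→B0 [D]
2: W B2 → L0 hit [D]
3: R B1 → L1 miss [-]
4: R B3 → L1 miss [-]
5: W B0 → L0 miss wb→B2 [D]
6: R B0 → L0 hit [D]
7: W B1 → L1 miss [D]
8: R B0 → L0 hit [D]
9: W B2 → L0 miss wb→B0 [D]
10: R B2 → L0 hit [D]
11: R B2 → L0 hit [D]
12: R B2 → L0 hit [D]
13: R B0 → L0 miss wb→B2 [-]

DIRTY = [1]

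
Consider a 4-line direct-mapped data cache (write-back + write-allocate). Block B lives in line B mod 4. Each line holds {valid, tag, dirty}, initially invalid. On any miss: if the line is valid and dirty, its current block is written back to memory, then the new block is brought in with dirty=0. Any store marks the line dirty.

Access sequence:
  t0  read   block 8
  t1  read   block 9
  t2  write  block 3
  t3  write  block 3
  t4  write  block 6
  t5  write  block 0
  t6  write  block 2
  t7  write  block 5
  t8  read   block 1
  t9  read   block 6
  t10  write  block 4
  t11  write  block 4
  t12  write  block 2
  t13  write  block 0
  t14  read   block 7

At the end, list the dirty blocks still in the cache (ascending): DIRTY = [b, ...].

  0 | R B8 → L0 miss [-]
  1 | R B9 → L1 miss [-]
  2 | W B3 → L3 miss [D]
  3 | W B3 → L3 hit [D]
  4 | W B6 → L2 miss [D]
  5 | W B0 → L0 miss [D]
  6 | W B2 → L2 miss wb→B6 [D]
  7 | W B5 → L1 miss [D]
  8 | R B1 → L1 miss wb→B5 [-]
  9 | R B6 → L2 miss wb→B2 [-]
  10 | W B4 → L0 miss wb→B0 [D]
  11 | W B4 → L0 hit [D]
  12 | W B2 → L2 miss [D]
  13 | W B0 → L0 miss wb→B4 [D]
  14 | R B7 → L3 miss wb→B3 [-]

DIRTY = [0, 2]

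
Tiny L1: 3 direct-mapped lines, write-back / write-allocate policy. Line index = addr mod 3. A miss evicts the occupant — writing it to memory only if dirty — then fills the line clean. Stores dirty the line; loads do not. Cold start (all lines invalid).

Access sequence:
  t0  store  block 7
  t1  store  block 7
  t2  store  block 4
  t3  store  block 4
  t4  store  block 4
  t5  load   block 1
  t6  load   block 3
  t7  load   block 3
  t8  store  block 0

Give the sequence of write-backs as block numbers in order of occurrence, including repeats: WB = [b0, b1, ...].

0: W B7 → L1 miss [D]
1: W B7 → L1 hit [D]
2: W B4 → L1 miss wb→B7 [D]
3: W B4 → L1 hit [D]
4: W B4 → L1 hit [D]
5: R B1 → L1 miss wb→B4 [-]
6: R B3 → L0 miss [-]
7: R B3 → L0 hit [-]
8: W B0 → L0 miss [D]

WB = [7, 4]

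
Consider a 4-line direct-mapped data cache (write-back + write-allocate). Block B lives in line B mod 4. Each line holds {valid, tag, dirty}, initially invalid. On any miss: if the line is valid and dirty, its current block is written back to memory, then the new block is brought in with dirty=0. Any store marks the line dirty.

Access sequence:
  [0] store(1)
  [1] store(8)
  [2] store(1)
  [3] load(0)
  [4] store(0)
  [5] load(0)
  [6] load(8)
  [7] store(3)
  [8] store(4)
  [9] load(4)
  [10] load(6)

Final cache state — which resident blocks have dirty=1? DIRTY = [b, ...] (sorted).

0: W B1 -> L1 miss  d=D]
1: W B8 -> L0 miss  d=D]
2: W B1 -> L1 hit  d=D]
3: R B0 -> L0 miss wb->B8  d=-]
4: W B0 -> L0 hit  d=D]
5: R B0 -> L0 hit  d=D]
6: R B8 -> L0 miss wb->B0  d=-]
7: W B3 -> L3 miss  d=D]
8: W B4 -> L0 miss  d=D]
9: R B4 -> L0 hit  d=D]
10: R B6 -> L2 miss  d=-]

DIRTY = [1, 3, 4]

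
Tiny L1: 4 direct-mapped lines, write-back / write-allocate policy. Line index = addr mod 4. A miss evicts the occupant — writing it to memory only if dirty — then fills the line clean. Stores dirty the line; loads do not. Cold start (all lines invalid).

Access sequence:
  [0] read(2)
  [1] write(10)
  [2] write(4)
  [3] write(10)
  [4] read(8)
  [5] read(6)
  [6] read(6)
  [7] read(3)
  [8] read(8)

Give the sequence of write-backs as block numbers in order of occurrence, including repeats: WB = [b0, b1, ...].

WB = [4, 10]

0: R B2 -> L2 miss  d=-]
1: W B10 -> L2 miss  d=D]
2: W B4 -> L0 miss  d=D]
3: W B10 -> L2 hit  d=D]
4: R B8 -> L0 miss wb->B4  d=-]
5: R B6 -> L2 miss wb->B10  d=-]
6: R B6 -> L2 hit  d=-]
7: R B3 -> L3 miss  d=-]
8: R B8 -> L0 hit  d=-]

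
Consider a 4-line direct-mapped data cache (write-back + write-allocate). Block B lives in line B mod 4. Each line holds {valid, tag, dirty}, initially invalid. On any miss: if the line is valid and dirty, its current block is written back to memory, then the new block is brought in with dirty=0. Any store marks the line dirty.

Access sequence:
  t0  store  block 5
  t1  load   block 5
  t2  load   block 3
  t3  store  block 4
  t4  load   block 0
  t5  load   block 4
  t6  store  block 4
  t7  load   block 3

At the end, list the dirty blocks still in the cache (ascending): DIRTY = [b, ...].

0: W B5 → L1 miss [D]
1: R B5 → L1 hit [D]
2: R B3 → L3 miss [-]
3: W B4 → L0 miss [D]
4: R B0 → L0 miss wb→B4 [-]
5: R B4 → L0 miss [-]
6: W B4 → L0 hit [D]
7: R B3 → L3 hit [-]

DIRTY = [4, 5]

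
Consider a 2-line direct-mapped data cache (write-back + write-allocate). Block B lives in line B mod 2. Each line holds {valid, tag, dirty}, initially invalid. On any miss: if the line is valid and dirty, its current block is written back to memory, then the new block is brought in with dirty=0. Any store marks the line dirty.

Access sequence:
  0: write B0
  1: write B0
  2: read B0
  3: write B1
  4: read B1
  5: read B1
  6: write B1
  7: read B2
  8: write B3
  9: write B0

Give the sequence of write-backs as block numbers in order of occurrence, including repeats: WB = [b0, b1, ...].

WB = [0, 1]

  0 | W B0 → L0 miss [D]
  1 | W B0 → L0 hit [D]
  2 | R B0 → L0 hit [D]
  3 | W B1 → L1 miss [D]
  4 | R B1 → L1 hit [D]
  5 | R B1 → L1 hit [D]
  6 | W B1 → L1 hit [D]
  7 | R B2 → L0 miss wb→B0 [-]
  8 | W B3 → L1 miss wb→B1 [D]
  9 | W B0 → L0 miss [D]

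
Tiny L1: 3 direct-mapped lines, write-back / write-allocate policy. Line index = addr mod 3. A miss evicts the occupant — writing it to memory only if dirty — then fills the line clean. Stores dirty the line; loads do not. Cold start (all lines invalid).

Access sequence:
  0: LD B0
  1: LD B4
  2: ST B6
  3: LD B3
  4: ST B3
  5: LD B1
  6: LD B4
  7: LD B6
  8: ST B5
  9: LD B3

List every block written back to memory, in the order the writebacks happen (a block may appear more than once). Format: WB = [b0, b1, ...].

0: R B0 -> L0 miss  d=-]
1: R B4 -> L1 miss  d=-]
2: W B6 -> L0 miss  d=D]
3: R B3 -> L0 miss wb->B6  d=-]
4: W B3 -> L0 hit  d=D]
5: R B1 -> L1 miss  d=-]
6: R B4 -> L1 miss  d=-]
7: R B6 -> L0 miss wb->B3  d=-]
8: W B5 -> L2 miss  d=D]
9: R B3 -> L0 miss  d=-]

WB = [6, 3]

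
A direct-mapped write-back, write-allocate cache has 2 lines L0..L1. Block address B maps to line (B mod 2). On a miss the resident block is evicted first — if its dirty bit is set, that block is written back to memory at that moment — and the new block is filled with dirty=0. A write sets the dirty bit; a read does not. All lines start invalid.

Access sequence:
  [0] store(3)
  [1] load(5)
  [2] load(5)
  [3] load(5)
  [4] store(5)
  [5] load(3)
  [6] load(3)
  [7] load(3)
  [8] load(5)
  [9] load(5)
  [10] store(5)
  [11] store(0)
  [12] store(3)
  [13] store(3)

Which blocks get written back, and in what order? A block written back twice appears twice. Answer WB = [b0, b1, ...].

WB = [3, 5, 5]

  0 | W B3 → L1 miss [D]
  1 | R B5 → L1 miss wb→B3 [-]
  2 | R B5 → L1 hit [-]
  3 | R B5 → L1 hit [-]
  4 | W B5 → L1 hit [D]
  5 | R B3 → L1 miss wb→B5 [-]
  6 | R B3 → L1 hit [-]
  7 | R B3 → L1 hit [-]
  8 | R B5 → L1 miss [-]
  9 | R B5 → L1 hit [-]
  10 | W B5 → L1 hit [D]
  11 | W B0 → L0 miss [D]
  12 | W B3 → L1 miss wb→B5 [D]
  13 | W B3 → L1 hit [D]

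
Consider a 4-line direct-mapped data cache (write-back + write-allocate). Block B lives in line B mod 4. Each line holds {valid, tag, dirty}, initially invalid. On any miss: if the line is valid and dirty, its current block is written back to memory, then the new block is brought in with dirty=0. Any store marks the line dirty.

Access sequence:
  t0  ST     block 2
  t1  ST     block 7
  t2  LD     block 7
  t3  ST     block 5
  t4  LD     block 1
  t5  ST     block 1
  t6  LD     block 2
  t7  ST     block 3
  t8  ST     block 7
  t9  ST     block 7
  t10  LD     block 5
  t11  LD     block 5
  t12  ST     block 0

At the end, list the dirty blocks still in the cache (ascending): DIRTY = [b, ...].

  0 | W B2 → L2 miss [D]
  1 | W B7 → L3 miss [D]
  2 | R B7 → L3 hit [D]
  3 | W B5 → L1 miss [D]
  4 | R B1 → L1 miss wb→B5 [-]
  5 | W B1 → L1 hit [D]
  6 | R B2 → L2 hit [D]
  7 | W B3 → L3 miss wb→B7 [D]
  8 | W B7 → L3 miss wb→B3 [D]
  9 | W B7 → L3 hit [D]
  10 | R B5 → L1 miss wb→B1 [-]
  11 | R B5 → L1 hit [-]
  12 | W B0 → L0 miss [D]

DIRTY = [0, 2, 7]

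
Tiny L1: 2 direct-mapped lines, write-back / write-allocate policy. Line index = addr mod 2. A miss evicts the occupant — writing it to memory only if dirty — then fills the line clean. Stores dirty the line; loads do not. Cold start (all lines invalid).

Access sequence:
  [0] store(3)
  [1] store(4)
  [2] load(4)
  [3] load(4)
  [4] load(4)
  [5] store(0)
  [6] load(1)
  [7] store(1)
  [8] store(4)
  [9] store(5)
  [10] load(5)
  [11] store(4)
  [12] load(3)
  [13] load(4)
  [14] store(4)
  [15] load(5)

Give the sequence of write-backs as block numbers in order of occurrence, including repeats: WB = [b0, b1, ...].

WB = [4, 3, 0, 1, 5]

0: W B3 -> L1 miss  d=D]
1: W B4 -> L0 miss  d=D]
2: R B4 -> L0 hit  d=D]
3: R B4 -> L0 hit  d=D]
4: R B4 -> L0 hit  d=D]
5: W B0 -> L0 miss wb->B4  d=D]
6: R B1 -> L1 miss wb->B3  d=-]
7: W B1 -> L1 hit  d=D]
8: W B4 -> L0 miss wb->B0  d=D]
9: W B5 -> L1 miss wb->B1  d=D]
10: R B5 -> L1 hit  d=D]
11: W B4 -> L0 hit  d=D]
12: R B3 -> L1 miss wb->B5  d=-]
13: R B4 -> L0 hit  d=D]
14: W B4 -> L0 hit  d=D]
15: R B5 -> L1 miss  d=-]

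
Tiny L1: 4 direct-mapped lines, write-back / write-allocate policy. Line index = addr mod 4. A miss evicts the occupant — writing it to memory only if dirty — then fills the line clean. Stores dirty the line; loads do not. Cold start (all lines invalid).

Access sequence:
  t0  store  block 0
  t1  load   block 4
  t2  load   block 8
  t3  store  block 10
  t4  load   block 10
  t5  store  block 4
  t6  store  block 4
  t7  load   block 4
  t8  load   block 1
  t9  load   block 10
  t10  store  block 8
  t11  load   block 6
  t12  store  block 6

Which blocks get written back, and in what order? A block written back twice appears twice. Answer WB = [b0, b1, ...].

0: W B0 -> L0 miss  d=D]
1: R B4 -> L0 miss wb->B0  d=-]
2: R B8 -> L0 miss  d=-]
3: W B10 -> L2 miss  d=D]
4: R B10 -> L2 hit  d=D]
5: W B4 -> L0 miss  d=D]
6: W B4 -> L0 hit  d=D]
7: R B4 -> L0 hit  d=D]
8: R B1 -> L1 miss  d=-]
9: R B10 -> L2 hit  d=D]
10: W B8 -> L0 miss wb->B4  d=D]
11: R B6 -> L2 miss wb->B10  d=-]
12: W B6 -> L2 hit  d=D]

WB = [0, 4, 10]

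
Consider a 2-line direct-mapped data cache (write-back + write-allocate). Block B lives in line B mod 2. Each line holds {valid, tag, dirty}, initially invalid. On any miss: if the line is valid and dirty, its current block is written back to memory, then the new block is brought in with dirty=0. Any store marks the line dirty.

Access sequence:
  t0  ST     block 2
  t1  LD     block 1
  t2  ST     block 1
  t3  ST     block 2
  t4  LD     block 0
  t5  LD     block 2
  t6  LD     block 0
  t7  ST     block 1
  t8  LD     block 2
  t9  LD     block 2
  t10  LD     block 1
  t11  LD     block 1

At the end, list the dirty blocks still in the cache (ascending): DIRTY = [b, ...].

DIRTY = [1]

0: W B2 -> L0 miss  d=D]
1: R B1 -> L1 miss  d=-]
2: W B1 -> L1 hit  d=D]
3: W B2 -> L0 hit  d=D]
4: R B0 -> L0 miss wb->B2  d=-]
5: R B2 -> L0 miss  d=-]
6: R B0 -> L0 miss  d=-]
7: W B1 -> L1 hit  d=D]
8: R B2 -> L0 miss  d=-]
9: R B2 -> L0 hit  d=-]
10: R B1 -> L1 hit  d=D]
11: R B1 -> L1 hit  d=D]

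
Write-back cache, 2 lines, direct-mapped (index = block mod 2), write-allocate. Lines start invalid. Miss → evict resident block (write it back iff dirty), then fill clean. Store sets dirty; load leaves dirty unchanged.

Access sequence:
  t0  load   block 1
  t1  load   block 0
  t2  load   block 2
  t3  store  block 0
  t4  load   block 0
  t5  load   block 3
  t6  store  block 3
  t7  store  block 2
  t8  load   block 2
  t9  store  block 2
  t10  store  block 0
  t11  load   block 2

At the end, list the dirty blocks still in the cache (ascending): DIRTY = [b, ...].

0: R B1 -> L1 miss  d=-]
1: R B0 -> L0 miss  d=-]
2: R B2 -> L0 miss  d=-]
3: W B0 -> L0 miss  d=D]
4: R B0 -> L0 hit  d=D]
5: R B3 -> L1 miss  d=-]
6: W B3 -> L1 hit  d=D]
7: W B2 -> L0 miss wb->B0  d=D]
8: R B2 -> L0 hit  d=D]
9: W B2 -> L0 hit  d=D]
10: W B0 -> L0 miss wb->B2  d=D]
11: R B2 -> L0 miss wb->B0  d=-]

DIRTY = [3]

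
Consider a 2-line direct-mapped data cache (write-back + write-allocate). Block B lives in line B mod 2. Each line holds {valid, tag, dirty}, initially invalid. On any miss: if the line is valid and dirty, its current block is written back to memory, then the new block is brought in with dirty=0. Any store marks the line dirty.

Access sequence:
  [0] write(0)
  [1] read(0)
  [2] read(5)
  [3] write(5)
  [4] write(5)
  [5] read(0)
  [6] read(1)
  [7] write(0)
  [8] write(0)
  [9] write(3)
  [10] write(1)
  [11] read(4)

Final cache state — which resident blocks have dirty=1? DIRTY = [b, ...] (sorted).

DIRTY = [1]

  0 | W B0 → L0 miss [D]
  1 | R B0 → L0 hit [D]
  2 | R B5 → L1 miss [-]
  3 | W B5 → L1 hit [D]
  4 | W B5 → L1 hit [D]
  5 | R B0 → L0 hit [D]
  6 | R B1 → L1 miss wb→B5 [-]
  7 | W B0 → L0 hit [D]
  8 | W B0 → L0 hit [D]
  9 | W B3 → L1 miss [D]
  10 | W B1 → L1 miss wb→B3 [D]
  11 | R B4 → L0 miss wb→B0 [-]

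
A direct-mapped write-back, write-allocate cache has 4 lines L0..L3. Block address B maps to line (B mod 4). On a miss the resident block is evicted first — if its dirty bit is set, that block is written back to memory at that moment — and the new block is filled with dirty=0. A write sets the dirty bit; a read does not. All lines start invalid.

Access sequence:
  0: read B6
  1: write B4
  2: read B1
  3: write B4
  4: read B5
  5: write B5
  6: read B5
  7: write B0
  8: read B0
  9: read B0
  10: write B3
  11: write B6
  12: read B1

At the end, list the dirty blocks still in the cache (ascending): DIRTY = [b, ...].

DIRTY = [0, 3, 6]

0: R B6 -> L2 miss  d=-]
1: W B4 -> L0 miss  d=D]
2: R B1 -> L1 miss  d=-]
3: W B4 -> L0 hit  d=D]
4: R B5 -> L1 miss  d=-]
5: W B5 -> L1 hit  d=D]
6: R B5 -> L1 hit  d=D]
7: W B0 -> L0 miss wb->B4  d=D]
8: R B0 -> L0 hit  d=D]
9: R B0 -> L0 hit  d=D]
10: W B3 -> L3 miss  d=D]
11: W B6 -> L2 hit  d=D]
12: R B1 -> L1 miss wb->B5  d=-]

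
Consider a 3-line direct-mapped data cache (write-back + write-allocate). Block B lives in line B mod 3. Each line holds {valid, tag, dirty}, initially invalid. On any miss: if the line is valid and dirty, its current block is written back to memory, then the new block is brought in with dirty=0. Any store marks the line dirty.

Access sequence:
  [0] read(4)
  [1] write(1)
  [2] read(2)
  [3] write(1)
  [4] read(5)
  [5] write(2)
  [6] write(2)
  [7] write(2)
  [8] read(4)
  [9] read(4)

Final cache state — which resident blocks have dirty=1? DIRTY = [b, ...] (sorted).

DIRTY = [2]

  0 | R B4 → L1 miss [-]
  1 | W B1 → L1 miss [D]
  2 | R B2 → L2 miss [-]
  3 | W B1 → L1 hit [D]
  4 | R B5 → L2 miss [-]
  5 | W B2 → L2 miss [D]
  6 | W B2 → L2 hit [D]
  7 | W B2 → L2 hit [D]
  8 | R B4 → L1 miss wb→B1 [-]
  9 | R B4 → L1 hit [-]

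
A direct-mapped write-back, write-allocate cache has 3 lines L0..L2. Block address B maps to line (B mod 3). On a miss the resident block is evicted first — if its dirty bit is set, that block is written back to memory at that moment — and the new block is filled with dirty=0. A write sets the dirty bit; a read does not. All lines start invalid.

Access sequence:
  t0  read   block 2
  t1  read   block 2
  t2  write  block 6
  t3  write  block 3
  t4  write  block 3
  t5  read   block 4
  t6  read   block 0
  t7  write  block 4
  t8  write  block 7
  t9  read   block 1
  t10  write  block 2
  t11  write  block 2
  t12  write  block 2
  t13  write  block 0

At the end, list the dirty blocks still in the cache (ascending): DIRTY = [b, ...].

0: R B2 -> L2 miss  d=-]
1: R B2 -> L2 hit  d=-]
2: W B6 -> L0 miss  d=D]
3: W B3 -> L0 miss wb->B6  d=D]
4: W B3 -> L0 hit  d=D]
5: R B4 -> L1 miss  d=-]
6: R B0 -> L0 miss wb->B3  d=-]
7: W B4 -> L1 hit  d=D]
8: W B7 -> L1 miss wb->B4  d=D]
9: R B1 -> L1 miss wb->B7  d=-]
10: W B2 -> L2 hit  d=D]
11: W B2 -> L2 hit  d=D]
12: W B2 -> L2 hit  d=D]
13: W B0 -> L0 hit  d=D]

DIRTY = [0, 2]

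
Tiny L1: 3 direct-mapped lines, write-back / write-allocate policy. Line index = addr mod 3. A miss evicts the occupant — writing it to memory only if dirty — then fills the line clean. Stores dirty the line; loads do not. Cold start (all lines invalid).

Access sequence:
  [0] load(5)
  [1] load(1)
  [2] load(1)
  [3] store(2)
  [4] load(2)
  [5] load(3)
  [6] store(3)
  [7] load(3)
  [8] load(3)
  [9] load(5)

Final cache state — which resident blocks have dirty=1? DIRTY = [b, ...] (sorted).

0: R B5 → L2 miss [-]
1: R B1 → L1 miss [-]
2: R B1 → L1 hit [-]
3: W B2 → L2 miss [D]
4: R B2 → L2 hit [D]
5: R B3 → L0 miss [-]
6: W B3 → L0 hit [D]
7: R B3 → L0 hit [D]
8: R B3 → L0 hit [D]
9: R B5 → L2 miss wb→B2 [-]

DIRTY = [3]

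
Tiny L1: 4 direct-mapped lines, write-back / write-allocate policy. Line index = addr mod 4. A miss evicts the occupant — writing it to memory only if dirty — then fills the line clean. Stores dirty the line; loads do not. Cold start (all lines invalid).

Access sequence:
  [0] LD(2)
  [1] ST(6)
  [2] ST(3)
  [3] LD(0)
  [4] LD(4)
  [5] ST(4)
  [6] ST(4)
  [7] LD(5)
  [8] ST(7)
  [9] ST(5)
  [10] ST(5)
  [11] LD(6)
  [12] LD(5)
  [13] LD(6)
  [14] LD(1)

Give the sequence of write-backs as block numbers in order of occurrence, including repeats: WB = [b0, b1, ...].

WB = [3, 5]

0: R B2 -> L2 miss  d=-]
1: W B6 -> L2 miss  d=D]
2: W B3 -> L3 miss  d=D]
3: R B0 -> L0 miss  d=-]
4: R B4 -> L0 miss  d=-]
5: W B4 -> L0 hit  d=D]
6: W B4 -> L0 hit  d=D]
7: R B5 -> L1 miss  d=-]
8: W B7 -> L3 miss wb->B3  d=D]
9: W B5 -> L1 hit  d=D]
10: W B5 -> L1 hit  d=D]
11: R B6 -> L2 hit  d=D]
12: R B5 -> L1 hit  d=D]
13: R B6 -> L2 hit  d=D]
14: R B1 -> L1 miss wb->B5  d=-]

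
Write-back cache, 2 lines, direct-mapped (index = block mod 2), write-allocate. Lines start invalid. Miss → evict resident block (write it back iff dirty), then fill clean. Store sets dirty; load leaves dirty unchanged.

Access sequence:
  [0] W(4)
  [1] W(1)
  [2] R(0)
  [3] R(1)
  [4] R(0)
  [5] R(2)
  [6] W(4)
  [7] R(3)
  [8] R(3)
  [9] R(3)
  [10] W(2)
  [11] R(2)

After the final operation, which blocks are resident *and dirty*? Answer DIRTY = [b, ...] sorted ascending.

DIRTY = [2]

  0 | W B4 → L0 miss [D]
  1 | W B1 → L1 miss [D]
  2 | R B0 → L0 miss wb→B4 [-]
  3 | R B1 → L1 hit [D]
  4 | R B0 → L0 hit [-]
  5 | R B2 → L0 miss [-]
  6 | W B4 → L0 miss [D]
  7 | R B3 → L1 miss wb→B1 [-]
  8 | R B3 → L1 hit [-]
  9 | R B3 → L1 hit [-]
  10 | W B2 → L0 miss wb→B4 [D]
  11 | R B2 → L0 hit [D]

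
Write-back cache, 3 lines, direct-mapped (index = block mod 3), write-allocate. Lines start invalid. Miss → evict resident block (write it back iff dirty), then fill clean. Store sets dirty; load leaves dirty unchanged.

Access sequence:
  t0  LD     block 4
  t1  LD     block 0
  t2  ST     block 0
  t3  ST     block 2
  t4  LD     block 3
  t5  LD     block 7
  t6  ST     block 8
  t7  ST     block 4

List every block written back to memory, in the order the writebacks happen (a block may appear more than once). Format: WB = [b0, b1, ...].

WB = [0, 2]

0: R B4 → L1 miss [-]
1: R B0 → L0 miss [-]
2: W B0 → L0 hit [D]
3: W B2 → L2 miss [D]
4: R B3 → L0 miss wb→B0 [-]
5: R B7 → L1 miss [-]
6: W B8 → L2 miss wb→B2 [D]
7: W B4 → L1 miss [D]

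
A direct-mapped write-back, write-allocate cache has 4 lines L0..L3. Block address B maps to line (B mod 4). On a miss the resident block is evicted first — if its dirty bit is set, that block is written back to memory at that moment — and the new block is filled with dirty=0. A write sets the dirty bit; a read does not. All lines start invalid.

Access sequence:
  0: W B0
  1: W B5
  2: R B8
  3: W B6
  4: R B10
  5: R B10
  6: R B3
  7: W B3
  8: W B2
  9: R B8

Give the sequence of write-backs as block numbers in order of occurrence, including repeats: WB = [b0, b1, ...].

WB = [0, 6]

0: W B0 → L0 miss [D]
1: W B5 → L1 miss [D]
2: R B8 → L0 miss wb→B0 [-]
3: W B6 → L2 miss [D]
4: R B10 → L2 miss wb→B6 [-]
5: R B10 → L2 hit [-]
6: R B3 → L3 miss [-]
7: W B3 → L3 hit [D]
8: W B2 → L2 miss [D]
9: R B8 → L0 hit [-]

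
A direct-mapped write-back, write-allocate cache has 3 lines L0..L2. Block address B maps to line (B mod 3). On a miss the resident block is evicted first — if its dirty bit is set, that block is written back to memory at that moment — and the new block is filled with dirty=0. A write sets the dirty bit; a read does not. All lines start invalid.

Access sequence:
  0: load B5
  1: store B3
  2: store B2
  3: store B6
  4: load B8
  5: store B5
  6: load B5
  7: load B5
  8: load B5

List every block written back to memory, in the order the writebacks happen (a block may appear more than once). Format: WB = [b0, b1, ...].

WB = [3, 2]

0: R B5 → L2 miss [-]
1: W B3 → L0 miss [D]
2: W B2 → L2 miss [D]
3: W B6 → L0 miss wb→B3 [D]
4: R B8 → L2 miss wb→B2 [-]
5: W B5 → L2 miss [D]
6: R B5 → L2 hit [D]
7: R B5 → L2 hit [D]
8: R B5 → L2 hit [D]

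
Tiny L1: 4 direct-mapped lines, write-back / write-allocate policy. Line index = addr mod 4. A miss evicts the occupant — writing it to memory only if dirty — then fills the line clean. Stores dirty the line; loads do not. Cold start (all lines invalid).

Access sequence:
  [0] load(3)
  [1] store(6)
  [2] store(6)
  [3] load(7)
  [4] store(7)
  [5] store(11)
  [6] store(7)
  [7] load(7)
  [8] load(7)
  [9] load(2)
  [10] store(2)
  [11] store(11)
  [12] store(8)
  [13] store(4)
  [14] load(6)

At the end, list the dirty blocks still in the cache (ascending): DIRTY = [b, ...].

0: R B3 -> L3 miss  d=-]
1: W B6 -> L2 miss  d=D]
2: W B6 -> L2 hit  d=D]
3: R B7 -> L3 miss  d=-]
4: W B7 -> L3 hit  d=D]
5: W B11 -> L3 miss wb->B7  d=D]
6: W B7 -> L3 miss wb->B11  d=D]
7: R B7 -> L3 hit  d=D]
8: R B7 -> L3 hit  d=D]
9: R B2 -> L2 miss wb->B6  d=-]
10: W B2 -> L2 hit  d=D]
11: W B11 -> L3 miss wb->B7  d=D]
12: W B8 -> L0 miss  d=D]
13: W B4 -> L0 miss wb->B8  d=D]
14: R B6 -> L2 miss wb->B2  d=-]

DIRTY = [4, 11]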